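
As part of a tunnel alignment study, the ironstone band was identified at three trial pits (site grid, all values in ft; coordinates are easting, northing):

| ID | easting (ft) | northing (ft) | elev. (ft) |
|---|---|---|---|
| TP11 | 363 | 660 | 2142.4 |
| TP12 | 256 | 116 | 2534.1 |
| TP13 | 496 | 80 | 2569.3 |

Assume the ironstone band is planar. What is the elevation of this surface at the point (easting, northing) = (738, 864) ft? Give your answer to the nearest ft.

2008 ft

Two edge vectors: TP11→TP12 = (-107, -544, 391.7), TP11→TP13 = (133, -580, 426.9).
Normal n = (TP11→TP12) × (TP11→TP13) = (-5047.6, 97774.4, 134412).
So ∂z/∂easting = −n_x/n_z = 0.03755 and ∂z/∂northing = −n_y/n_z = −0.72742.
Intercept c from TP11: 2142.4 − 13.63 + 480.10 = 2608.87.
At (738, 864): z = 27.7 − 628.5 + 2608.87 = 2008.1 ft.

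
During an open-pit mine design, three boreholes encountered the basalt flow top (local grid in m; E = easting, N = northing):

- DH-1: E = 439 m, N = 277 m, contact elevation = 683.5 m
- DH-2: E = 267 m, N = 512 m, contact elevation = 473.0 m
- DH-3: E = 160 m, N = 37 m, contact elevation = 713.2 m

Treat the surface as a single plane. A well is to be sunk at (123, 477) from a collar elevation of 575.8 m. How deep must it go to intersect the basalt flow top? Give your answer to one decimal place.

140.6 m

Two edge vectors: DH-1→DH-2 = (-172, 235, -210.5), DH-1→DH-3 = (-279, -240, 29.7).
Normal n = (DH-1→DH-2) × (DH-1→DH-3) = (-43540.5, 63837.9, 106845).
So ∂z/∂E = −n_x/n_z = 0.40751 and ∂z/∂N = −n_y/n_z = −0.59748.
Intercept c from DH-1: 683.5 − 178.90 + 165.50 = 670.11.
At (123, 477): z_contact = 50.12 − 285.00 + 670.11 = 435.23 m.
Depth below ground = 575.8 − 435.23 = 140.6 m.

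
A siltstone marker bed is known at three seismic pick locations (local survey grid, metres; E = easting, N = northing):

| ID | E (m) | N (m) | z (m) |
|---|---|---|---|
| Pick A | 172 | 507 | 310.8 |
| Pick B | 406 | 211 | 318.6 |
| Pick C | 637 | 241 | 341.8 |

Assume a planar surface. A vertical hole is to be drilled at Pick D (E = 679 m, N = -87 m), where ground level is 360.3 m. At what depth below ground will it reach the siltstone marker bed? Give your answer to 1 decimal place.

30.3 m

Two edge vectors: Pick A→Pick B = (234, -296, 7.8), Pick A→Pick C = (465, -266, 31).
Normal n = (Pick A→Pick B) × (Pick A→Pick C) = (-7101.2, -3627, 75396).
So ∂z/∂E = −n_x/n_z = 0.09419 and ∂z/∂N = −n_y/n_z = 0.04811.
Intercept c from Pick A: 310.8 − 16.20 − 24.39 = 270.21.
At (679, -87): z_contact = 63.95 − 4.19 + 270.21 = 329.98 m.
Depth below ground = 360.3 − 329.98 = 30.3 m.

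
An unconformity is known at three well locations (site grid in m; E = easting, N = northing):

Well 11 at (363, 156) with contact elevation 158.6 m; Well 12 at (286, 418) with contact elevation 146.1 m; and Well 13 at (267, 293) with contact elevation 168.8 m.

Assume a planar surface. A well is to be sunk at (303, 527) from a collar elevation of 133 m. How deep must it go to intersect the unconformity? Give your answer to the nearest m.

7 m

Two edge vectors: Well 11→Well 12 = (-77, 262, -12.5), Well 11→Well 13 = (-96, 137, 10.2).
Normal n = (Well 11→Well 12) × (Well 11→Well 13) = (4384.9, 1985.4, 14603).
So ∂z/∂E = −n_x/n_z = −0.30027 and ∂z/∂N = −n_y/n_z = −0.13596.
Intercept c from Well 11: 158.6 + 109.00 + 21.21 = 288.81.
At (303, 527): z_contact = −91.0 − 71.7 + 288.81 = 126.2 m.
Depth below ground = 133 − 126.2 = 7 m.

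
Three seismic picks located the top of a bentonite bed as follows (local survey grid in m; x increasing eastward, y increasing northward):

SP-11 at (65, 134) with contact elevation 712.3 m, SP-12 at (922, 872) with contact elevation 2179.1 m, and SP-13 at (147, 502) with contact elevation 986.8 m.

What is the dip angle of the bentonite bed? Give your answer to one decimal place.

54.4°

Let the plane be z = a·x + b·y + c.
SP-12−SP-11: 857a + 738b = 1466.8;  SP-13−SP-11: 82a + 368b = 274.5.
Solving gives a = 1.32308, b = 0.45111.
Gradient magnitude |∇z| = √(a² + b²) = √(1.75055 + 0.20350) = 1.39787.
True dip = arctan(1.39787) = 54.4°, dipping toward WSW (azimuth ≈ 251°).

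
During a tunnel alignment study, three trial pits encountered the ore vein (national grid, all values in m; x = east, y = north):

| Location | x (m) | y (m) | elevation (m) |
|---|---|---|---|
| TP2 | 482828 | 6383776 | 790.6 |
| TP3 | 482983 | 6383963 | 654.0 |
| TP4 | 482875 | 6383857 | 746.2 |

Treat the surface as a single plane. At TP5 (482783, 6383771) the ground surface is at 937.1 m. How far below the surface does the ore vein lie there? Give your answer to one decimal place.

112.9 m

Two edge vectors: TP2→TP3 = (155, 187, -136.6), TP2→TP4 = (47, 81, -44.4).
Normal n = (TP2→TP3) × (TP2→TP4) = (2761.8, 461.8, 3766).
So ∂z/∂x = −n_x/n_z = −0.733351036 and ∂z/∂y = −n_y/n_z = −0.122623473.
Intercept c from TP2: 790.6 + 354082.41 + 782800.79 = 1137673.80.
At (482783, 6383771): z_contact = −354049.41 − 782800.17 + 1137673.80 = 824.21 m.
Depth below ground = 937.1 − 824.21 = 112.9 m.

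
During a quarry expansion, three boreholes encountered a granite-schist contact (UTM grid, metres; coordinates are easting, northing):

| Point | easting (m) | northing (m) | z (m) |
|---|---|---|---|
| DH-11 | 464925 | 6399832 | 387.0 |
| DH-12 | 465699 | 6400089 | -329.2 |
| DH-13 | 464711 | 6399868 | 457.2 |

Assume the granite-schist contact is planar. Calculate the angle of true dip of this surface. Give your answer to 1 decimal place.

52.6°

Two edge vectors: DH-11→DH-12 = (774, 257, -716.2), DH-11→DH-13 = (-214, 36, 70.2).
Normal n = (DH-11→DH-12) × (DH-11→DH-13) = (43824.6, 98932, 82862).
So ∂z/∂easting = −n_x/n_z = −0.52889 and ∂z/∂northing = −n_y/n_z = −1.19394.
Gradient magnitude |∇z| = √(a² + b²) = √(0.27972 + 1.42549) = 1.30584.
True dip = arctan(1.30584) = 52.6°, dipping toward NNE (azimuth ≈ 024°).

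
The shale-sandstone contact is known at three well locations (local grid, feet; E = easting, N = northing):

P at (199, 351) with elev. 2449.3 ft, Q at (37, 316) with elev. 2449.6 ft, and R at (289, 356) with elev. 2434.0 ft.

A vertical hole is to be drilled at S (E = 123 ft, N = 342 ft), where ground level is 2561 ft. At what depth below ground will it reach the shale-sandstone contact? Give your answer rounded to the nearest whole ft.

Two edge vectors: P→Q = (-162, -35, 0.3), P→R = (90, 5, -15.3).
Normal n = (P→Q) × (P→R) = (534, -2451.6, 2340).
So ∂z/∂E = −n_x/n_z = −0.22821 and ∂z/∂N = −n_y/n_z = 1.04769.
Intercept c from P: 2449.3 + 45.41 − 367.74 = 2126.97.
At (123, 342): z_contact = −28.1 + 358.3 + 2126.97 = 2457.2 ft.
Depth below ground = 2561 − 2457.2 = 104 ft.

104 ft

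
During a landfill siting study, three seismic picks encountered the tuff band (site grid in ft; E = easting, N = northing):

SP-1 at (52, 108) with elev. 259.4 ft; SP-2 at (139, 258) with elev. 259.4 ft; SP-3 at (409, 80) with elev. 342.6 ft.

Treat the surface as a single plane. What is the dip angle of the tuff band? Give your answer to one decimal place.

14.5°

Let the plane be z = a·E + b·N + c.
SP-2−SP-1: 87a + 150b = 0;  SP-3−SP-1: 357a − 28b = 83.2.
Solving gives a = 0.22291, b = −0.12929.
Gradient magnitude |∇z| = √(a² + b²) = √(0.04969 + 0.01672) = 0.25769.
True dip = arctan(0.25769) = 14.5°, dipping toward WNW (azimuth ≈ 300°).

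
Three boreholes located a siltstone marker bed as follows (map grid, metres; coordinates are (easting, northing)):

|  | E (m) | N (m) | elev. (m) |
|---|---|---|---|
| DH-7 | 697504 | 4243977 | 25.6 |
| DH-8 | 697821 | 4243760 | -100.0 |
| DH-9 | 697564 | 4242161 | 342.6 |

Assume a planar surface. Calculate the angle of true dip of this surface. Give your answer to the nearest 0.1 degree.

Two edge vectors: DH-7→DH-8 = (317, -217, -125.6), DH-7→DH-9 = (60, -1816, 317).
Normal n = (DH-7→DH-8) × (DH-7→DH-9) = (-296878.6, -108025, -562652).
So ∂z/∂E = −n_x/n_z = −0.52764 and ∂z/∂N = −n_y/n_z = −0.19199.
Gradient magnitude |∇z| = √(a² + b²) = √(0.27841 + 0.03686) = 0.56149.
True dip = arctan(0.56149) = 29.3°, dipping toward ENE (azimuth ≈ 070°).

29.3°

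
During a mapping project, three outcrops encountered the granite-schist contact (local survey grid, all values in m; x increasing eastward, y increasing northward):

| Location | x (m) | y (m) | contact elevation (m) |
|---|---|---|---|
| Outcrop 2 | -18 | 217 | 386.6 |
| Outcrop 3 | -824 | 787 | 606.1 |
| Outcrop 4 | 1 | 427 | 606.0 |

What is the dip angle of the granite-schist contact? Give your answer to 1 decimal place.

47.6°

Two edge vectors: Outcrop 2→Outcrop 3 = (-806, 570, 219.5), Outcrop 2→Outcrop 4 = (19, 210, 219.4).
Normal n = (Outcrop 2→Outcrop 3) × (Outcrop 2→Outcrop 4) = (78963, 181006.9, -180090).
So ∂z/∂x = −n_x/n_z = 0.43846 and ∂z/∂y = −n_y/n_z = 1.00509.
Gradient magnitude |∇z| = √(a² + b²) = √(0.19225 + 1.01021) = 1.09657.
True dip = arctan(1.09657) = 47.6°, dipping toward SSW (azimuth ≈ 204°).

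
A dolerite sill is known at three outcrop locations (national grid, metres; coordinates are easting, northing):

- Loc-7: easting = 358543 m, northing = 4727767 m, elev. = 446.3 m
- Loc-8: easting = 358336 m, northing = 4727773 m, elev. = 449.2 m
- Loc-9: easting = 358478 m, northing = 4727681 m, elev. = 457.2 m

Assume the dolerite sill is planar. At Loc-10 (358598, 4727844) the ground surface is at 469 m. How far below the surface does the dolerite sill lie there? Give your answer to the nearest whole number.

Two edge vectors: Loc-7→Loc-8 = (-207, 6, 2.9), Loc-7→Loc-9 = (-65, -86, 10.9).
Normal n = (Loc-7→Loc-8) × (Loc-7→Loc-9) = (314.8, 2067.8, 18192).
So ∂z/∂easting = −n_x/n_z = −0.01730431 and ∂z/∂northing = −n_y/n_z = −0.11366535.
Intercept c from Loc-7: 446.3 + 6204.34 + 537383.28 = 544033.92.
At (358598, 4727844): z_contact = −6205.3 − 537392.0 + 544033.92 = 436.6 m.
Depth below ground = 469 − 436.6 = 32 m.

32 m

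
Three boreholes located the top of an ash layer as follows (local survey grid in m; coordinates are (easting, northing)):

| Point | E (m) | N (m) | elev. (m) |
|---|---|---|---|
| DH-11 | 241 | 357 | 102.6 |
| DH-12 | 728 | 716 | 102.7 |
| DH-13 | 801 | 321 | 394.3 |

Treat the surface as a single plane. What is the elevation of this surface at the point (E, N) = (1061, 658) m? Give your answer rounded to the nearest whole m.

Two edge vectors: DH-11→DH-12 = (487, 359, 0.1), DH-11→DH-13 = (560, -36, 291.7).
Normal n = (DH-11→DH-12) × (DH-11→DH-13) = (104723.9, -142001.9, -218572).
So ∂z/∂E = −n_x/n_z = 0.47913 and ∂z/∂N = −n_y/n_z = −0.64968.
Intercept c from DH-11: 102.6 − 115.47 + 231.94 = 219.07.
At (1061, 658): z = 508.4 − 427.5 + 219.07 = 299.9 m.

300 m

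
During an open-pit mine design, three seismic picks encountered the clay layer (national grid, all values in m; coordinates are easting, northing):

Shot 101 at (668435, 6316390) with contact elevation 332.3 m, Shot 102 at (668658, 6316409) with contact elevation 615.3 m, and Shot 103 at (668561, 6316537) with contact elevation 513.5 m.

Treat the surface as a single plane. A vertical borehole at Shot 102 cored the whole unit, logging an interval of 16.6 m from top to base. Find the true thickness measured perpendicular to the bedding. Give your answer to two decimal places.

10.29 m

Two edge vectors: Shot 101→Shot 102 = (223, 19, 283), Shot 101→Shot 103 = (126, 147, 181.2).
Normal n = (Shot 101→Shot 102) × (Shot 101→Shot 103) = (-38158.2, -4749.6, 30387).
So ∂z/∂easting = −n_x/n_z = 1.25574 and ∂z/∂northing = −n_y/n_z = 0.15630.
|∇z| = √(a²+b²) = 1.26543, so dip δ = arctan(1.26543) = 51.68°.
True thickness = vertical thickness × cos δ = 16.6 × cos 51.68° = 10.29 m.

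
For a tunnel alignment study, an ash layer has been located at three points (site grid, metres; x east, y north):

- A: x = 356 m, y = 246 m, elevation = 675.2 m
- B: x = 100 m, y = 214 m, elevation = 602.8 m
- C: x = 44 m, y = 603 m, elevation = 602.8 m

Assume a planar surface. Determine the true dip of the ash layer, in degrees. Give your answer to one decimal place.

Let the plane be z = a·x + b·y + c.
B−A: −256a − 32b = −72.4;  C−A: −312a + 357b = −72.4.
Solving gives a = 0.27781, b = 0.03999.
Gradient magnitude |∇z| = √(a² + b²) = √(0.07718 + 0.00160) = 0.28068.
True dip = arctan(0.28068) = 15.7°, dipping toward W (azimuth ≈ 262°).

15.7°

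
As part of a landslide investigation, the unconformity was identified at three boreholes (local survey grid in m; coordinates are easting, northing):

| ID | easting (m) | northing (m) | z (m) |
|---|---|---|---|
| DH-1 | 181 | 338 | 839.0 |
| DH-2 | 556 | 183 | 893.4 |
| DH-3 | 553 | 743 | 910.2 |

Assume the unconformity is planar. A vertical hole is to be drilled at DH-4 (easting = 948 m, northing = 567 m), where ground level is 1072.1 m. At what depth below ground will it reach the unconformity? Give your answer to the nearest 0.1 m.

Let the plane be z = a·easting + b·northing + c.
DH-2−DH-1: 375a − 155b = 54.4;  DH-3−DH-1: 372a + 405b = 71.2.
Solving gives a = 0.15782, b = 0.03085.
Then c = 839 − a·181 − b·338 = 800.01.
At (948, 567): z_contact = 149.61 + 17.49 + 800.01 = 967.11 m.
Depth below ground = 1072.1 − 967.11 = 105.0 m.

105.0 m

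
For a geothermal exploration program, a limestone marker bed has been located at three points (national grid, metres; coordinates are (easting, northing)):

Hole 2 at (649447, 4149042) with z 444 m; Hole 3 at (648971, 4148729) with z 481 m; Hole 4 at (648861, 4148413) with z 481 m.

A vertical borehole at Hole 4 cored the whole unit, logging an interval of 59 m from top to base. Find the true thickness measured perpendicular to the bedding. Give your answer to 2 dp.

Two edge vectors: Hole 2→Hole 3 = (-476, -313, 37), Hole 2→Hole 4 = (-586, -629, 37).
Normal n = (Hole 2→Hole 3) × (Hole 2→Hole 4) = (11692, -4070, 115986).
So ∂z/∂E = −n_x/n_z = −0.10081 and ∂z/∂N = −n_y/n_z = 0.03509.
|∇z| = √(a²+b²) = 0.10674, so dip δ = arctan(0.10674) = 6.09°.
True thickness = vertical thickness × cos δ = 59 × cos 6.09° = 58.67 m.

58.67 m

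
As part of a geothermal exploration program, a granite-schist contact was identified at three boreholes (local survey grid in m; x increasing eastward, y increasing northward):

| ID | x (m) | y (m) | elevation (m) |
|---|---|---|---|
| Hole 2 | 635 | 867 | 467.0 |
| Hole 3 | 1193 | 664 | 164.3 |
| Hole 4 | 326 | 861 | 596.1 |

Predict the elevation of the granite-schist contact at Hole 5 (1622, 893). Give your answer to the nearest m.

Two edge vectors: Hole 2→Hole 3 = (558, -203, -302.7), Hole 2→Hole 4 = (-309, -6, 129.1).
Normal n = (Hole 2→Hole 3) × (Hole 2→Hole 4) = (-28023.5, 21496.5, -66075).
So ∂z/∂x = −n_x/n_z = −0.42412 and ∂z/∂y = −n_y/n_z = 0.32533.
Intercept c from Hole 2: 467 + 269.31 − 282.07 = 454.25.
At (1622, 893): z = −687.9 + 290.5 + 454.25 = 56.9 m.

57 m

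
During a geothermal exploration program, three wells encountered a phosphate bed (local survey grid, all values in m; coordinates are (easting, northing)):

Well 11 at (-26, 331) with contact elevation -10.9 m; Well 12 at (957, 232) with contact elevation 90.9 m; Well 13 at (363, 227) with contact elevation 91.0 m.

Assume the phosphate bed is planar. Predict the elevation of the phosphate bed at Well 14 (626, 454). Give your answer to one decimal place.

-122.7 m

Let the plane be z = a·E + b·N + c.
Well 12−Well 11: 983a − 99b = 101.8;  Well 13−Well 11: 389a − 104b = 101.9.
Solving gives a = 0.00783, b = −0.95051.
Then c = -10.9 − a·-26 − b·331 = 303.92.
At (626, 454): z = 4.9 − 431.5 + 303.92 = -122.7 m.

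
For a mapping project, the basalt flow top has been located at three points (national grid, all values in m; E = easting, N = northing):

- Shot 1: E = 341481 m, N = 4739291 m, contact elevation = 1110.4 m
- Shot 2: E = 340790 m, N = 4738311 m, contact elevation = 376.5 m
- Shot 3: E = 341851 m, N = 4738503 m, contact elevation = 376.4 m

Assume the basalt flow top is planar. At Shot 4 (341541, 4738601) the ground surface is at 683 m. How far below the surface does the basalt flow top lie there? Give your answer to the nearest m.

Let the plane be z = a·E + b·N + c.
Shot 2−Shot 1: −691a − 980b = −733.9;  Shot 3−Shot 1: 370a − 788b = −734.
Solving gives a = −0.15544654, b = 0.85848322.
Then c = 1110.4 − a·341481 − b·4739291 = −4014409.38.
At (341541, 4738601): z_contact = −53091.4 + 4068009.5 − 4014409.38 = 508.7 m.
Depth below ground = 683 − 508.7 = 174 m.

174 m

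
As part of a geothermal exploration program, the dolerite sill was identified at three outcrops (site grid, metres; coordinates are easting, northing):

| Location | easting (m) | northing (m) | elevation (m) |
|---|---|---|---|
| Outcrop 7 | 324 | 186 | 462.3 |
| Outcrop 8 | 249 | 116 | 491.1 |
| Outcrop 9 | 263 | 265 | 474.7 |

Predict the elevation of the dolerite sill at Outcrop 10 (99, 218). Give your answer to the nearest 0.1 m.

529.1 m

Let the plane be z = a·easting + b·northing + c.
Outcrop 8−Outcrop 7: −75a − 70b = 28.8;  Outcrop 9−Outcrop 7: −61a + 79b = 12.4.
Solving gives a = −0.30831, b = −0.08110.
Then c = 462.3 − a·324 − b·186 = 577.28.
At (99, 218): z = −30.5 − 17.7 + 577.28 = 529.1 m.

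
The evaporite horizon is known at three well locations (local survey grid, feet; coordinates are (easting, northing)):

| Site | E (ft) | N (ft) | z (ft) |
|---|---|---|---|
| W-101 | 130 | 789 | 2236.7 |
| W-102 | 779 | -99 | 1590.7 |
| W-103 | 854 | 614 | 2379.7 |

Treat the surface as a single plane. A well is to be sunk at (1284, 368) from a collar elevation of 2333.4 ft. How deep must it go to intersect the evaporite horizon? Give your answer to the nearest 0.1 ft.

Let the plane be z = a·E + b·N + c.
W-102−W-101: 649a − 888b = −646;  W-103−W-101: 724a − 175b = 143.
Solving gives a = 0.453462, b = 1.058893.
Then c = 2236.7 − a·130 − b·789 = 1342.28.
At (1284, 368): z_contact = 582.24 + 389.67 + 1342.28 = 2314.20 ft.
Depth below ground = 2333.4 − 2314.20 = 19.2 ft.

19.2 ft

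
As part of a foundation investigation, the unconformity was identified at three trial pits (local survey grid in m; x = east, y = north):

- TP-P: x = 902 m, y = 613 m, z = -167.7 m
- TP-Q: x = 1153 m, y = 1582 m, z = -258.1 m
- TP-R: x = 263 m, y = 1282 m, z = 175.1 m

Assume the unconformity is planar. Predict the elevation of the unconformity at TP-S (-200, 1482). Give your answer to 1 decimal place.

413.3 m

Let the plane be z = a·x + b·y + c.
TP-Q−TP-P: 251a + 969b = −90.4;  TP-R−TP-P: −639a + 669b = 342.8.
Solving gives a = −0.498851, b = 0.035925.
Then c = -167.7 − a·902 − b·613 = 260.24.
At (-200, 1482): z = 99.8 + 53.2 + 260.24 = 413.3 m.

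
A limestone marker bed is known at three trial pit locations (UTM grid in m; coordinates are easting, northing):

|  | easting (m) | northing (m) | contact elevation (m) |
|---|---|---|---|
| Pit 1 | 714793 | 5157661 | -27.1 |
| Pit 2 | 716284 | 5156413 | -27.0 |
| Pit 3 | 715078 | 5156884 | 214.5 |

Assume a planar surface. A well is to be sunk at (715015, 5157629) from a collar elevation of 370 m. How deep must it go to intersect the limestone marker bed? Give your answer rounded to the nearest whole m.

Two edge vectors: Pit 1→Pit 2 = (1491, -1248, 0.1), Pit 1→Pit 3 = (285, -777, 241.6).
Normal n = (Pit 1→Pit 2) × (Pit 1→Pit 3) = (-301439.1, -360197.1, -802827).
So ∂z/∂easting = −n_x/n_z = −0.37547205 and ∂z/∂northing = −n_y/n_z = −0.44866092.
Intercept c from Pit 1: -27.1 + 268384.79 + 2314040.93 = 2582398.62.
At (715015, 5157629): z_contact = −268468.1 − 2314026.6 + 2582398.62 = -96.1 m.
Depth below ground = 370 − (-96.1) = 466 m.

466 m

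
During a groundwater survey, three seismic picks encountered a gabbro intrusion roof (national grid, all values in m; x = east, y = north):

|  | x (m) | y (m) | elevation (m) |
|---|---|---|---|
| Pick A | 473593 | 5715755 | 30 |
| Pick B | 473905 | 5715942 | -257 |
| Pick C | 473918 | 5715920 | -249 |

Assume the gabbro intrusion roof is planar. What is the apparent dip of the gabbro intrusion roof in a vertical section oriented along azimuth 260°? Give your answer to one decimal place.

Two edge vectors: Pick A→Pick B = (312, 187, -287), Pick A→Pick C = (325, 165, -279).
Normal n = (Pick A→Pick B) × (Pick A→Pick C) = (-4818, -6227, -9295).
So ∂z/∂x = −n_x/n_z = −0.51834 and ∂z/∂y = −n_y/n_z = −0.66993.
Unit vector along 260° is (sin 260°, cos 260°) = (-0.9848, -0.1736).
Slope in that direction = a·(-0.9848) + b·(-0.1736) = 0.62680.
Apparent dip = arctan|0.62680| = 32.1° (true dip is 40.3°, so apparent ≤ true as expected).

32.1°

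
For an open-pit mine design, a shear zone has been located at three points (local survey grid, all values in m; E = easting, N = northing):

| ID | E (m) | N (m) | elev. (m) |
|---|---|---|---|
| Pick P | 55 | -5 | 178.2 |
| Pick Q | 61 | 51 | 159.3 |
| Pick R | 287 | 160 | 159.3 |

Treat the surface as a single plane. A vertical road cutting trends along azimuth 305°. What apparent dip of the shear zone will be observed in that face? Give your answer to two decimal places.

Two edge vectors: Pick P→Pick Q = (6, 56, -18.9), Pick P→Pick R = (232, 165, -18.9).
Normal n = (Pick P→Pick Q) × (Pick P→Pick R) = (2060.1, -4271.4, -12002).
So ∂z/∂E = −n_x/n_z = 0.17165 and ∂z/∂N = −n_y/n_z = −0.35589.
Unit vector along 305° is (sin 305°, cos 305°) = (-0.8192, 0.5736).
Slope in that direction = a·(-0.8192) + b·(0.5736) = −0.34474.
Apparent dip = arctan|0.34474| = 19.02° (true dip is 21.6°, so apparent ≤ true as expected).

19.02°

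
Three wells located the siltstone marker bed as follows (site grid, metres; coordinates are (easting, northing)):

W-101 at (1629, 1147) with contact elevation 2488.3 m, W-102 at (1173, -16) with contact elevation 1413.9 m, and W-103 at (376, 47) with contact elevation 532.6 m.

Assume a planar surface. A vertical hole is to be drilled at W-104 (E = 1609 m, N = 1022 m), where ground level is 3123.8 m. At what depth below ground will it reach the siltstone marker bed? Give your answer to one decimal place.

717.8 m

Two edge vectors: W-101→W-102 = (-456, -1163, -1074.4), W-101→W-103 = (-1253, -1100, -1955.7).
Normal n = (W-101→W-102) × (W-101→W-103) = (1092639.1, 454424, -955639).
So ∂z/∂E = −n_x/n_z = 1.143360 and ∂z/∂N = −n_y/n_z = 0.475518.
Intercept c from W-101: 2488.3 − 1862.53 − 545.42 = 80.35.
At (1609, 1022): z_contact = 1839.67 + 485.98 + 80.35 = 2405.99 m.
Depth below ground = 3123.8 − 2405.99 = 717.8 m.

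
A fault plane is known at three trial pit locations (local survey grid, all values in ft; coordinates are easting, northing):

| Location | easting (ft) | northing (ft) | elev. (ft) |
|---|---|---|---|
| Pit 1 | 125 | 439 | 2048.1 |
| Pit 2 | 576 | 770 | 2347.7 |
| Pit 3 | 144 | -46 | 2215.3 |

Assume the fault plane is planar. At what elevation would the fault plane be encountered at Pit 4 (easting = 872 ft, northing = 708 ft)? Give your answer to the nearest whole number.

Two edge vectors: Pit 1→Pit 2 = (451, 331, 299.6), Pit 1→Pit 3 = (19, -485, 167.2).
Normal n = (Pit 1→Pit 2) × (Pit 1→Pit 3) = (200649.2, -69714.8, -225024).
So ∂z/∂easting = −n_x/n_z = 0.89168 and ∂z/∂northing = −n_y/n_z = −0.30981.
Intercept c from Pit 1: 2048.1 − 111.46 + 136.01 = 2072.65.
At (872, 708): z = 777.5 − 219.3 + 2072.65 = 2630.8 ft.

2631 ft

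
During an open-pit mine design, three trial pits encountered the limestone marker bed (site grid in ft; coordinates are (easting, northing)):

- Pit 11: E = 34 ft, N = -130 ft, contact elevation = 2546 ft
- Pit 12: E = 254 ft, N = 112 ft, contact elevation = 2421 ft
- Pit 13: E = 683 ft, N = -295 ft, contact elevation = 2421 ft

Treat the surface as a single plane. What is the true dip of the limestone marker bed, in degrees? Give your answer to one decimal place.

20.9°

Let the plane be z = a·E + b·N + c.
Pit 12−Pit 11: 220a + 242b = −125;  Pit 13−Pit 11: 649a − 165b = −125.
Solving gives a = −0.26311, b = −0.27734.
Gradient magnitude |∇z| = √(a² + b²) = √(0.06923 + 0.07691) = 0.38229.
True dip = arctan(0.38229) = 20.9°, dipping toward NE (azimuth ≈ 043°).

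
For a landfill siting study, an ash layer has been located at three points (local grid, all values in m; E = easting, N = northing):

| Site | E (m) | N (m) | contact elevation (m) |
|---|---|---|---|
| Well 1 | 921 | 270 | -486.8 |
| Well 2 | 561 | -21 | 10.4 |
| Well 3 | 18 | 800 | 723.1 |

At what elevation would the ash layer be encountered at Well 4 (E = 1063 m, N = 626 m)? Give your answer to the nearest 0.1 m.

-690.0 m

Let the plane be z = a·E + b·N + c.
Well 2−Well 1: −360a − 291b = 497.2;  Well 3−Well 1: −903a + 530b = 1209.9.
Solving gives a = −1.357217, b = −0.029560.
Then c = -486.8 − a·921 − b·270 = 771.18.
At (1063, 626): z = −1442.7 − 18.5 + 771.18 = -690.0 m.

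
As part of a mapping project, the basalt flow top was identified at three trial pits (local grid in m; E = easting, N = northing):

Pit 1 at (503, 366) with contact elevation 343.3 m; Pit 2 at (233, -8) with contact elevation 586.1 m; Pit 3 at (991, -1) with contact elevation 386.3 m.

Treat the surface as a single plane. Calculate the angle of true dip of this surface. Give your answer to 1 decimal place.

27.9°

Two edge vectors: Pit 1→Pit 2 = (-270, -374, 242.8), Pit 1→Pit 3 = (488, -367, 43).
Normal n = (Pit 1→Pit 2) × (Pit 1→Pit 3) = (73025.6, 130096.4, 281602).
So ∂z/∂E = −n_x/n_z = −0.25932 and ∂z/∂N = −n_y/n_z = −0.46199.
Gradient magnitude |∇z| = √(a² + b²) = √(0.06725 + 0.21343) = 0.52979.
True dip = arctan(0.52979) = 27.9°, dipping toward NNE (azimuth ≈ 029°).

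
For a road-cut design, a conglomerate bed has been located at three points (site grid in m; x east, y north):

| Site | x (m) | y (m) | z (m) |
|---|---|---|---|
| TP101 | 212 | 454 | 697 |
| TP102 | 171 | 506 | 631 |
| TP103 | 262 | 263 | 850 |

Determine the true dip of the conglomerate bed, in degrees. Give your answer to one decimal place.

Let the plane be z = a·x + b·y + c.
TP102−TP101: −41a + 52b = −66;  TP103−TP101: 50a − 191b = 153.
Solving gives a = 0.88893, b = −0.56834.
Gradient magnitude |∇z| = √(a² + b²) = √(0.79020 + 0.32301) = 1.05509.
True dip = arctan(1.05509) = 46.5°, dipping toward WNW (azimuth ≈ 303°).

46.5°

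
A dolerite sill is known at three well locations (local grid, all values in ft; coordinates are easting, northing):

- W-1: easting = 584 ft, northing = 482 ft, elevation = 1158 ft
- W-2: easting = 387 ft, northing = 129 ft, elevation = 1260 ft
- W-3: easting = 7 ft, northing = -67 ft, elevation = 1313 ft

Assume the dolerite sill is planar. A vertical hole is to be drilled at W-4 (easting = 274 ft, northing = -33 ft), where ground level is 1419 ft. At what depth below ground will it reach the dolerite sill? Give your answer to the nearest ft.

Let the plane be z = a·easting + b·northing + c.
W-2−W-1: −197a − 353b = 102;  W-3−W-1: −577a − 549b = 155.
Solving gives a = 0.01343, b = −0.29645.
Then c = 1158 − a·584 − b·482 = 1293.04.
At (274, -33): z_contact = 3.7 + 9.8 + 1293.04 = 1306.5 ft.
Depth below ground = 1419 − 1306.5 = 112 ft.

112 ft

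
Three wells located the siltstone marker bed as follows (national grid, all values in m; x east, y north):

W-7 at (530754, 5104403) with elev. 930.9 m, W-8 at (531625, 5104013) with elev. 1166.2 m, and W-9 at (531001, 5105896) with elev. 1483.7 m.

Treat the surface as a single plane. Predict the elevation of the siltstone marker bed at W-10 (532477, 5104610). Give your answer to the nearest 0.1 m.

Let the plane be z = a·x + b·y + c.
W-8−W-7: 871a − 390b = 235.3;  W-9−W-7: 247a + 1493b = 552.8.
Solving gives a = 0.405872060, b = 0.303114267.
Then c = 930.9 − a·530754 − b·5104403 = −1761704.70.
At (532477, 5104610): z = 216117.5 + 1547280.1 − 1761704.70 = 1693.0 m.

1693.0 m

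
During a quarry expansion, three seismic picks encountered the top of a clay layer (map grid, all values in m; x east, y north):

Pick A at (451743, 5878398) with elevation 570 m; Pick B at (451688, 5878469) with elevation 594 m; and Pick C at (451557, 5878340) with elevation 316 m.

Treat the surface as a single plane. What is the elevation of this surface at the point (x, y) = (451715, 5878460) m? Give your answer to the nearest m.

Let the plane be z = a·x + b·y + c.
Pick B−Pick A: −55a + 71b = 24;  Pick C−Pick A: −186a − 58b = −254.
Solving gives a = 1.01500366, b = 1.12429861.
Then c = 570 − a·451743 − b·5878398 = −7067025.50.
At (451715, 5878460): z = 458492.4 + 6609144.4 − 7067025.50 = 611.3 m.

611 m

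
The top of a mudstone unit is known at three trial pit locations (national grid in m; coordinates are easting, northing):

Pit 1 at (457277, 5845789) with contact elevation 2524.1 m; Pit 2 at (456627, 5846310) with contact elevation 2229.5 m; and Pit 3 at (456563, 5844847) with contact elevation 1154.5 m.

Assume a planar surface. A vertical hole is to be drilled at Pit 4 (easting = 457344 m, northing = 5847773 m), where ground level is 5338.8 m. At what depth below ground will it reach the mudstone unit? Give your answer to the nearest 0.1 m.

Let the plane be z = a·easting + b·northing + c.
Pit 2−Pit 1: −650a + 521b = −294.6;  Pit 3−Pit 1: −714a − 942b = −1369.6.
Solving gives a = 1.006888999, b = 0.690744432.
Then c = 2524.1 − a·457277 − b·5845789 = −4495849.28.
At (457344, 5847773): z_contact = 460494.64 + 4039316.64 − 4495849.28 = 3962.00 m.
Depth below ground = 5338.8 − 3962.00 = 1376.8 m.

1376.8 m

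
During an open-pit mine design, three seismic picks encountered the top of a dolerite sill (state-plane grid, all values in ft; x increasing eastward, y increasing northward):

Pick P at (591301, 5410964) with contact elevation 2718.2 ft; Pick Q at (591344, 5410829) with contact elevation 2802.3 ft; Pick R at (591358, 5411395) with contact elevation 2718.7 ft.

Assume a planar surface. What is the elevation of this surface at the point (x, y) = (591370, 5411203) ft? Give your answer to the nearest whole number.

Let the plane be z = a·x + b·y + c.
Pick Q−Pick P: 43a − 135b = 84.1;  Pick R−Pick P: 57a + 431b = 0.5.
Solving gives a = 1.38457374, b = −0.18195059.
Then c = 2718.2 − a·591301 − b·5410964 = 168546.44.
At (591370, 5411203): z = 818795.4 − 984571.6 + 168546.44 = 2770.2 ft.

2770 ft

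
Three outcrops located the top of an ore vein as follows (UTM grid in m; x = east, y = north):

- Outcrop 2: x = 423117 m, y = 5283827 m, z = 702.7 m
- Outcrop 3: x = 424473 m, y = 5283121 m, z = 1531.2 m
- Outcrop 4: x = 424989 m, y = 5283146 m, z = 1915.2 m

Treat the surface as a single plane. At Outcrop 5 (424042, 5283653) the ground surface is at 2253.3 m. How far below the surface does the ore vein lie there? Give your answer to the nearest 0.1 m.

913.4 m

Let the plane be z = a·x + b·y + c.
Outcrop 3−Outcrop 2: 1356a − 706b = 828.5;  Outcrop 4−Outcrop 2: 1872a − 681b = 1212.5.
Solving gives a = 0.732846387, b = 0.234050568.
Then c = 702.7 − a·423117 − b·5283827 = −1546059.78.
At (424042, 5283653): z_contact = 310757.65 + 1236641.99 − 1546059.78 = 1339.86 m.
Depth below ground = 2253.3 − 1339.86 = 913.4 m.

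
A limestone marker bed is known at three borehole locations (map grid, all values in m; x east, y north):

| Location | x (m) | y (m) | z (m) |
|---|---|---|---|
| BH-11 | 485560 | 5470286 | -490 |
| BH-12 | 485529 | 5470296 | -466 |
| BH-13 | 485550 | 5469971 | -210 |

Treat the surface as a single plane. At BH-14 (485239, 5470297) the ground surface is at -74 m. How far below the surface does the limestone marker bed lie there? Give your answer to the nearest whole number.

Two edge vectors: BH-11→BH-12 = (-31, 10, 24), BH-11→BH-13 = (-10, -315, 280).
Normal n = (BH-11→BH-12) × (BH-11→BH-13) = (10360, 8440, 9865).
So ∂z/∂x = −n_x/n_z = −1.05017739 and ∂z/∂y = −n_y/n_z = −0.85554992.
Intercept c from BH-11: -490 + 509924.14 + 4680102.77 = 5189536.91.
At (485239, 5470297): z_contact = −509587.0 − 4680112.2 + 5189536.91 = -162.3 m.
Depth below ground = -74 − (-162.3) = 88 m.

88 m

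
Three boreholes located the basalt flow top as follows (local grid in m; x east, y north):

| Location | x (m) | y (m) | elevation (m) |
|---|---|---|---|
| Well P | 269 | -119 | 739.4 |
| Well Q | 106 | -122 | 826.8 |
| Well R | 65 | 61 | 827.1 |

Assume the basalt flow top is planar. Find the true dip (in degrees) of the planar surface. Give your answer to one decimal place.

28.7°

Two edge vectors: Well P→Well Q = (-163, -3, 87.4), Well P→Well R = (-204, 180, 87.7).
Normal n = (Well P→Well Q) × (Well P→Well R) = (-15995.1, -3534.5, -29952).
So ∂z/∂x = −n_x/n_z = −0.53402 and ∂z/∂y = −n_y/n_z = −0.11801.
Gradient magnitude |∇z| = √(a² + b²) = √(0.28518 + 0.01393) = 0.54691.
True dip = arctan(0.54691) = 28.7°, dipping toward ENE (azimuth ≈ 078°).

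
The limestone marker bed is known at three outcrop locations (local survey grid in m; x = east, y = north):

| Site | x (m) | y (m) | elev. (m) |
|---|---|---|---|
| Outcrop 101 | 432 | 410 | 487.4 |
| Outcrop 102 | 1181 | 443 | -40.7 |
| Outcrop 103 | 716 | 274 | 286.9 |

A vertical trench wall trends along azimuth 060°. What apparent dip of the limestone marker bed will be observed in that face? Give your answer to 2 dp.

31.38°

Two edge vectors: Outcrop 101→Outcrop 102 = (749, 33, -528.1), Outcrop 101→Outcrop 103 = (284, -136, -200.5).
Normal n = (Outcrop 101→Outcrop 102) × (Outcrop 101→Outcrop 103) = (-78438.1, 194.1, -111236).
So ∂z/∂x = −n_x/n_z = −0.70515 and ∂z/∂y = −n_y/n_z = 0.00174.
Unit vector along 060° is (sin 60°, cos 60°) = (0.8660, 0.5000).
Slope in that direction = a·(0.8660) + b·(0.5000) = −0.60981.
Apparent dip = arctan|0.60981| = 31.38° (true dip is 35.2°, so apparent ≤ true as expected).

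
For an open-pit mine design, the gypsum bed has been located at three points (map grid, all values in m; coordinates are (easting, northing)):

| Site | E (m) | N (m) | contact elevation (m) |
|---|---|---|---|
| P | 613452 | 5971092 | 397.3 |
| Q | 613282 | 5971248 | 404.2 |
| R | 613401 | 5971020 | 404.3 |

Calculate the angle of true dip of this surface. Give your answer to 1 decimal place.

5.1°

Two edge vectors: P→Q = (-170, 156, 6.9), P→R = (-51, -72, 7).
Normal n = (P→Q) × (P→R) = (1588.8, 838.1, 20196).
So ∂z/∂E = −n_x/n_z = −0.07867 and ∂z/∂N = −n_y/n_z = −0.04150.
Gradient magnitude |∇z| = √(a² + b²) = √(0.00619 + 0.00172) = 0.08894.
True dip = arctan(0.08894) = 5.1°, dipping toward ENE (azimuth ≈ 062°).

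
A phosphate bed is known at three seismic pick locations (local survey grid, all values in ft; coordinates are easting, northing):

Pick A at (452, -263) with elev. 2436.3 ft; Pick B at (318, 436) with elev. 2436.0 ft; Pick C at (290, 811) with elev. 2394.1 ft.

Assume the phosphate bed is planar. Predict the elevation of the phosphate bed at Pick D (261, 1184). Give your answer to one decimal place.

Two edge vectors: Pick A→Pick B = (-134, 699, -0.3), Pick A→Pick C = (-162, 1074, -42.2).
Normal n = (Pick A→Pick B) × (Pick A→Pick C) = (-29175.6, -5606.2, -30678).
So ∂z/∂easting = −n_x/n_z = −0.951027 and ∂z/∂northing = −n_y/n_z = −0.182743.
Intercept c from Pick A: 2436.3 + 429.86 − 48.06 = 2818.10.
At (261, 1184): z = −248.2 − 216.4 + 2818.10 = 2353.5 ft.

2353.5 ft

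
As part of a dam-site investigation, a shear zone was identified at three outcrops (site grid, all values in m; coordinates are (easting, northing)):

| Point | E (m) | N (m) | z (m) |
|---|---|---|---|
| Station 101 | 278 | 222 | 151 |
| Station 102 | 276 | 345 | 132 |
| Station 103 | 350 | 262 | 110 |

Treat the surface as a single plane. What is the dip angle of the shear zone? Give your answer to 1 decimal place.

26.8°

Two edge vectors: Station 101→Station 102 = (-2, 123, -19), Station 101→Station 103 = (72, 40, -41).
Normal n = (Station 101→Station 102) × (Station 101→Station 103) = (-4283, -1450, -8936).
So ∂z/∂E = −n_x/n_z = −0.47930 and ∂z/∂N = −n_y/n_z = −0.16226.
Gradient magnitude |∇z| = √(a² + b²) = √(0.22973 + 0.02633) = 0.50602.
True dip = arctan(0.50602) = 26.8°, dipping toward ENE (azimuth ≈ 071°).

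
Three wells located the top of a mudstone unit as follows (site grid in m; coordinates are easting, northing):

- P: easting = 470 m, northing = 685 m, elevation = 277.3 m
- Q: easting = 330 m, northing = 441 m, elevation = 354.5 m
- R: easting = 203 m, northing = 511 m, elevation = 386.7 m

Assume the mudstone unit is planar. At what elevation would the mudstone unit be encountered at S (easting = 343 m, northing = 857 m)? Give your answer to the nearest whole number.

Two edge vectors: P→Q = (-140, -244, 77.2), P→R = (-267, -174, 109.4).
Normal n = (P→Q) × (P→R) = (-13260.8, -5296.4, -40788).
So ∂z/∂easting = −n_x/n_z = −0.32512 and ∂z/∂northing = −n_y/n_z = −0.12985.
Intercept c from P: 277.3 + 152.80 + 88.95 = 519.05.
At (343, 857): z = −111.5 − 111.3 + 519.05 = 296.3 m.

296 m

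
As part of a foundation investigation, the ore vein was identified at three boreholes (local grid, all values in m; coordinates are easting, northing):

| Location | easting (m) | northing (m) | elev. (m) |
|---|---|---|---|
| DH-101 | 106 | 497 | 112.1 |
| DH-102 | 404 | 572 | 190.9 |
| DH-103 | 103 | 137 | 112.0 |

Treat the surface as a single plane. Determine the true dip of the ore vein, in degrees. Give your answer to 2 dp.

14.84°

Two edge vectors: DH-101→DH-102 = (298, 75, 78.8), DH-101→DH-103 = (-3, -360, -0.1).
Normal n = (DH-101→DH-102) × (DH-101→DH-103) = (28360.5, -206.6, -107055).
So ∂z/∂easting = −n_x/n_z = 0.26492 and ∂z/∂northing = −n_y/n_z = −0.00193.
Gradient magnitude |∇z| = √(a² + b²) = √(0.07018 + 0.00000) = 0.26492.
True dip = arctan(0.26492) = 14.84°, dipping toward W (azimuth ≈ 270°).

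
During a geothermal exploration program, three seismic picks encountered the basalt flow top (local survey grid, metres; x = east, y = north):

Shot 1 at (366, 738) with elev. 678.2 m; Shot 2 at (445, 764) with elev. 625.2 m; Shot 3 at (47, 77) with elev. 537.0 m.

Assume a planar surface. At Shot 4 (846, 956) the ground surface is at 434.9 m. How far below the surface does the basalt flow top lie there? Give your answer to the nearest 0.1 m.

40.4 m

Two edge vectors: Shot 1→Shot 2 = (79, 26, -53), Shot 1→Shot 3 = (-319, -661, -141.2).
Normal n = (Shot 1→Shot 2) × (Shot 1→Shot 3) = (-38704.2, 28061.8, -43925).
So ∂z/∂x = −n_x/n_z = −0.88114 and ∂z/∂y = −n_y/n_z = 0.63886.
Intercept c from Shot 1: 678.2 + 322.50 − 471.48 = 529.22.
At (846, 956): z_contact = −745.45 + 610.75 + 529.22 = 394.52 m.
Depth below ground = 434.9 − 394.52 = 40.4 m.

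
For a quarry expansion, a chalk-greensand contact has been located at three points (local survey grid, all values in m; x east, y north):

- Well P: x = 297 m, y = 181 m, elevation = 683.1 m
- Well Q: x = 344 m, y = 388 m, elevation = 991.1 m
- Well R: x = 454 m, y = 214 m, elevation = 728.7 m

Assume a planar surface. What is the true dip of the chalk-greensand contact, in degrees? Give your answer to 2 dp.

Two edge vectors: Well P→Well Q = (47, 207, 308), Well P→Well R = (157, 33, 45.6).
Normal n = (Well P→Well Q) × (Well P→Well R) = (-724.8, 46212.8, -30948).
So ∂z/∂x = −n_x/n_z = −0.02342 and ∂z/∂y = −n_y/n_z = 1.49324.
Gradient magnitude |∇z| = √(a² + b²) = √(0.00055 + 2.22977) = 1.49342.
True dip = arctan(1.49342) = 56.19°, dipping toward S (azimuth ≈ 179°).

56.19°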